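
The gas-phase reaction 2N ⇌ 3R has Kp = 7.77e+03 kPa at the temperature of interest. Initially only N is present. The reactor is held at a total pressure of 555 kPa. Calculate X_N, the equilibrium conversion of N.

Let X = conversion of N (basis 1 mol N); extent of reaction ξ = 0.5X.
Moles: n_N = 1 − X; n_R = 1.5X.
Total moles n_T = 1 + 0.5X.
y_i = n_i/n_T, p_i = y_i·P. Kp = p_R^3 / (p_N^2).
Equating to 7.77e+03 kPa and solving on 0 < X < 1: X = 0.735.

X = 0.735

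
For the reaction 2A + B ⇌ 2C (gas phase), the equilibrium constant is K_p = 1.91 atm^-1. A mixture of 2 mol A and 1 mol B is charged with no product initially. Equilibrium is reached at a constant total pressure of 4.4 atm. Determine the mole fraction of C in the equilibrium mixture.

y_C = 0.452

Basis: 2 mol A initially; let X = conversion of A. Extent ξ = X.
Species balance: n_A = 2 − 2X; n_B = 1 − X; n_C = 2X.
Summing: n_T = 3 − X.
y_i = n_i/n_T, p_i = y_i·P. K_p = p_C^2 / (p_A^2 p_B).
This yields a degree-3 equation in X; solving on (0,1), X = 0.553.
Then n_C = 1.11, n_T = 2.45, so y_C = 0.452.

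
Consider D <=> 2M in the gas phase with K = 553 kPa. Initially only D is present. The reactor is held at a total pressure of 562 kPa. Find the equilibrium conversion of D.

Let X = conversion of D (basis 1 mol D); extent of reaction ξ = X.
Moles: n_D = 1 − X; n_M = 2X.
Summing: n_T = 1 + X.
Mole fractions y_i = n_i/n_T; K = p_M^2 / (p_D) with p_i = y_i·P.
Equating to 553 kPa and solving on 0 < X < 1: X = 0.444.

X = 0.444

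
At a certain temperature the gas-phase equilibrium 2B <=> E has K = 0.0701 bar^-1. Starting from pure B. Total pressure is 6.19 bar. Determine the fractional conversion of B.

X = 0.395

Basis: 1 mol B initially; let X = conversion of B. Extent ξ = 0.5X.
Species balance: n_B = 1 − X; n_E = 0.5X.
n_T = Σnᵢ = 1 − 0.5X.
y_i = n_i/n_T, p_i = y_i·P. K = p_E / (p_B^2).
Setting this equal to 0.0701 bar^-1 and taking the physical root (0 < X < 1) gives X = 0.395.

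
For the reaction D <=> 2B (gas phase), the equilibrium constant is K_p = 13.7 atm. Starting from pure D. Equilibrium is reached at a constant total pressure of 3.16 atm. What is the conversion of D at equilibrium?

X = 0.721

Take 1 mol D as basis and let X be its fractional conversion, so ξ = X.
Species balance: n_D = 1 − X; n_B = 2X.
Summing: n_T = 1 + X.
y_i = n_i/n_T, p_i = y_i·P. K_p = p_B^2 / (p_D).
Setting this equal to 13.7 atm and taking the physical root (0 < X < 1) gives X = 0.721.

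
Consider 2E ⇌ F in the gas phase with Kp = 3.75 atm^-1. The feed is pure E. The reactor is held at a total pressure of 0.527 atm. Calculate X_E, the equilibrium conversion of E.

Let X = conversion of E (basis 1 mol E); extent of reaction ξ = 0.5X.
At extent ξ: n_E = 1 − X; n_F = 0.5X.
Total moles n_T = 1 − 0.5X.
With p_i = (n_i/n_T)P, Kp = p_F / (p_E^2).
Setting this equal to 3.75 atm^-1 and taking the physical root (0 < X < 1) gives X = 0.665.

X = 0.665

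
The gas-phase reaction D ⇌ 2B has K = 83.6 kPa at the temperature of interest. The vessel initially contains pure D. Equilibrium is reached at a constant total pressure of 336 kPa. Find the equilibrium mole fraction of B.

y_B = 0.390

Take 1 mol D as basis and let X be its fractional conversion, so ξ = X.
Mole table: n_D = 1 − X; n_B = 2X.
Total moles n_T = 1 + X.
Mole fractions y_i = n_i/n_T; K = p_B^2 / (p_D) with p_i = y_i·P.
Substituting and setting equal to 83.6 kPa gives a polynomial in X; the root in (0,1) is X = 0.242.
Then n_B = 0.484, n_T = 1.24, so y_B = 0.390.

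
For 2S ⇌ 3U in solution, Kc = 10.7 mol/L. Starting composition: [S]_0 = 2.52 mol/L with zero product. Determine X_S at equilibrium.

X = 0.593

Let X = conversion of S; extent ξ = 2.52X/2 mol/L.
Concentrations: [S] = 2.52 − 2.52X; [U] = 3.78X.
Kc = [U]^3 / ([S]^2).
This equals 10.7 at X = 0.593 (the root in 0 < X < 1).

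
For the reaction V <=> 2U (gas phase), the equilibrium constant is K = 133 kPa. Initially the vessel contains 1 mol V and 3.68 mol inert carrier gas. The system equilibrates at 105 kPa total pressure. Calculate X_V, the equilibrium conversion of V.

Let X = conversion of V (basis 1 mol V); extent of reaction ξ = X.
Species balance: n_V = 1 − X; n_U = 2X; n_I = 3.68 (inert).
n_T = Σnᵢ = 4.68 + X.
y_i = n_i/n_T, p_i = y_i·P. K = p_U^2 / (p_V).
This yields a degree-2 equation in X; solving on (0,1), X = 0.707.

X = 0.707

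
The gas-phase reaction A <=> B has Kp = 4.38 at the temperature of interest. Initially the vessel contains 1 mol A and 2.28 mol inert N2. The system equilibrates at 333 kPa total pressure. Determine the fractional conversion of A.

X = 0.814

Let X = conversion of A (basis 1 mol A); extent of reaction ξ = X.
At extent ξ: n_A = 1 − X; n_B = X; n_I = 2.28 (inert).
Total moles n_T = 3.28 (Δν = 0, constant).
Mole fractions y_i = n_i/n_T; Kp = p_B / (p_A) with p_i = y_i·P.
Equating to 4.38 and solving on 0 < X < 1: X = 0.814.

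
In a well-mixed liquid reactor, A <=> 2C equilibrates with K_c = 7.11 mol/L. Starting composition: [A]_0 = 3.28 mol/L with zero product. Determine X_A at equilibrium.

Let X = conversion of A; extent ξ = 3.28·X mol/L.
Concentrations: [A] = 3.28 − 3.28X; [C] = 6.56X.
K_c = [C]^2 / ([A]).
This equals 7.11 at X = 0.513 (the root in 0 < X < 1).

X = 0.513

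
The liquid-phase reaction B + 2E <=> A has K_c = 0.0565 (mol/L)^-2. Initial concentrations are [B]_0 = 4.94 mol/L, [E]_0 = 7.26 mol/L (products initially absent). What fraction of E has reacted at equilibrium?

X = 0.534

Let X = conversion of E; extent ξ = 7.26X/2 mol/L.
Concentrations: [B] = 4.94 − 3.63X; [E] = 7.26 − 7.26X; [A] = 3.63X.
K_c = [A] / ([B] [E]^2).
Solving K_c = 0.0565 for X ∈ (0,1): X = 0.534.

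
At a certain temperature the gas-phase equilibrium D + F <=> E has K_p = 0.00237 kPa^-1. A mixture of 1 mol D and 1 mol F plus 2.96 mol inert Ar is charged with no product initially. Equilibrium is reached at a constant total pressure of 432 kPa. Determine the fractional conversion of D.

X = 0.153

Take 1 mol D as basis and let X be its fractional conversion, so ξ = X.
Mole table: n_D = 1 − X; n_F = 1 − X; n_E = X; n_I = 2.96 (inert).
Summing: n_T = 4.96 − X.
Mole fractions y_i = n_i/n_T; K_p = p_E / (p_D p_F) with p_i = y_i·P.
Equating to 0.00237 kPa^-1 and solving on 0 < X < 1: X = 0.153.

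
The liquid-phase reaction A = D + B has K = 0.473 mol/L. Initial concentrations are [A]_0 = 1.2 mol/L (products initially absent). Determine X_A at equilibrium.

X = 0.461

Let X = conversion of A; extent ξ = 1.2·X mol/L.
Concentrations: [A] = 1.2 − 1.2X; [D] = 1.2X; [B] = 1.2X.
K = [D] [B] / ([A]).
Solving K = 0.473 for X ∈ (0,1): X = 0.461.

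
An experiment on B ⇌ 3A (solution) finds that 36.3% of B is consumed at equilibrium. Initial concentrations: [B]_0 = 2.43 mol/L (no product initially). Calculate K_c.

Let X = conversion of B.
Concentrations: [B] = 2.43 − 2.43X; [A] = 7.29X.
At X = 0.363: [B] = 1.55, [A] = 2.65.
K_c = [A]^3 / ([B]) = 12 (mol/L)^2.

K_c = 12 (mol/L)^2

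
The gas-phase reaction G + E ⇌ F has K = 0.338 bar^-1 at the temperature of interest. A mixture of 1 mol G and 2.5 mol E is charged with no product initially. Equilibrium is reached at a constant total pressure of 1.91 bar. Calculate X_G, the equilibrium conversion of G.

Basis: 1 mol G initially; let X = conversion of G. Extent ξ = X.
Species balance: n_G = 1 − X; n_E = 2.5 − X; n_F = X.
n_T = Σnᵢ = 3.5 − X.
Mole fractions y_i = n_i/n_T; K = p_F / (p_G p_E) with p_i = y_i·P.
This yields a degree-2 equation in X; solving on (0,1), X = 0.307.

X = 0.307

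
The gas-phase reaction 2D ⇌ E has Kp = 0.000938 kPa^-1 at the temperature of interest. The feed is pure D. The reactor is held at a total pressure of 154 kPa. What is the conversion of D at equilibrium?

Let X = conversion of D (basis 1 mol D); extent of reaction ξ = 0.5X.
At extent ξ: n_D = 1 − X; n_E = 0.5X.
n_T = Σnᵢ = 1 − 0.5X.
y_i = n_i/n_T, p_i = y_i·P. Kp = p_E / (p_D^2).
Substituting and setting equal to 0.000938 kPa^-1 gives a polynomial in X; the root in (0,1) is X = 0.204.

X = 0.204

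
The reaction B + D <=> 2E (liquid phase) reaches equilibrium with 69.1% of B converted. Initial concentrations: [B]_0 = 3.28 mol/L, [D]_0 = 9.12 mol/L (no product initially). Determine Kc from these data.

Let X = conversion of B.
Concentrations: [B] = 3.28 − 3.28X; [D] = 9.12 − 3.28X; [E] = 6.56X.
At X = 0.691: [B] = 1.01, [D] = 6.85, [E] = 4.53.
Kc = [E]^2 / ([B] [D]) = 2.96.

Kc = 2.96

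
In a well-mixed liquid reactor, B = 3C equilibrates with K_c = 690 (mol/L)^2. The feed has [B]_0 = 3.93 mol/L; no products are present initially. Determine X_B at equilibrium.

X = 0.748

Let X = conversion of B; extent ξ = 3.93·X mol/L.
Concentrations: [B] = 3.93 − 3.93X; [C] = 11.8X.
K_c = [C]^3 / ([B]).
Solving K_c = 690 for X ∈ (0,1): X = 0.748.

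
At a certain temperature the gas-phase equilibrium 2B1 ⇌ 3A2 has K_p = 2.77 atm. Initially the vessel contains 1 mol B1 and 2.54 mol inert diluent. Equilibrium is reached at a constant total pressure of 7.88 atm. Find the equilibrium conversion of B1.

Take 1 mol B1 as basis and let X be its fractional conversion, so ξ = 0.5X.
Mole table: n_B1 = 1 − X; n_A2 = 1.5X; n_I = 2.54 (inert).
Total moles n_T = 3.54 + 0.5X.
Mole fractions y_i = n_i/n_T; K_p = p_A2^3 / (p_B1^2) with p_i = y_i·P.
Equating to 2.77 atm and solving on 0 < X < 1: X = 0.476.

X = 0.476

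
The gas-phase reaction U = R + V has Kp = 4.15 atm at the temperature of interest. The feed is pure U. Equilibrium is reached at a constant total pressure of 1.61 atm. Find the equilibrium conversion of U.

X = 0.849

Take 1 mol U as basis and let X be its fractional conversion, so ξ = X.
Moles: n_U = 1 − X; n_R = X; n_V = X.
n_T = Σnᵢ = 1 + X.
Mole fractions y_i = n_i/n_T; Kp = p_R p_V / (p_U) with p_i = y_i·P.
Substituting and setting equal to 4.15 atm gives a polynomial in X; the root in (0,1) is X = 0.849.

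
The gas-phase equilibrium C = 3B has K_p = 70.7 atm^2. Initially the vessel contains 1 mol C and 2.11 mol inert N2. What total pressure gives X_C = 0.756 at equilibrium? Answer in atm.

Take 1 mol C as basis and let X be its fractional conversion, so ξ = X.
Mole table: n_C = 1 − X; n_B = 3X; n_I = 2.11 (inert).
Total moles n_T = 3.11 + 2X.
K_p = p_B^3 / (p_C) with p_i = (n_i/n_T)·P.
At X = 0.756: the mole-fraction product g(X) = Π y_i^ν_i = 2.238. Since K_p = g(X)·P^{2}, P = (K_p/g)^(1/2) = (70.7/2.238)^(1/2) = 5.62 atm.

P = 5.62 atm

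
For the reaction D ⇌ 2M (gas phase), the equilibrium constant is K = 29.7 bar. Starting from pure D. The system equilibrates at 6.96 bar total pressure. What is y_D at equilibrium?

y_D = 0.164

Let X = conversion of D (basis 1 mol D); extent of reaction ξ = X.
Species balance: n_D = 1 − X; n_M = 2X.
Summing: n_T = 1 + X.
Mole fractions y_i = n_i/n_T; K = p_M^2 / (p_D) with p_i = y_i·P.
Equating to 29.7 bar and solving on 0 < X < 1: X = 0.718.
Then n_D = 0.282, n_T = 1.72, so y_D = 0.164.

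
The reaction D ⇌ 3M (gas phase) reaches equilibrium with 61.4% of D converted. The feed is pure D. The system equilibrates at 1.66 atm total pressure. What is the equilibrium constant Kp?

Let X = conversion of D (basis 1 mol D); extent of reaction ξ = X.
Moles: n_D = 1 − X; n_M = 3X.
n_T = Σnᵢ = 1 + 2X.
At X = 0.614: n_D = 0.386, n_M = 1.84, n_T = 2.23.
p_i = (n_i/n_T)·P. Kp = p_M^3 / (p_D) = 8.99 atm^2.

Kp = 8.99 atm^2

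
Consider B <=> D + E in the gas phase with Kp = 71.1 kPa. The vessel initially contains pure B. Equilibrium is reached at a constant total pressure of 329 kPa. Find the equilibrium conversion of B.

Basis: 1 mol B initially; let X = conversion of B. Extent ξ = X.
Moles: n_B = 1 − X; n_D = X; n_E = X.
n_T = Σnᵢ = 1 + X.
Mole fractions y_i = n_i/n_T; Kp = p_D p_E / (p_B) with p_i = y_i·P.
Substituting and setting equal to 71.1 kPa gives a polynomial in X; the root in (0,1) is X = 0.422.

X = 0.422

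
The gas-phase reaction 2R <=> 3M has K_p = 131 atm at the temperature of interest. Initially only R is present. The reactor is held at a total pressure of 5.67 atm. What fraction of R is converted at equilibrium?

X = 0.778

Take 1 mol R as basis and let X be its fractional conversion, so ξ = 0.5X.
Moles: n_R = 1 − X; n_M = 1.5X.
Total moles n_T = 1 + 0.5X.
With p_i = (n_i/n_T)P, K_p = p_M^3 / (p_R^2).
Setting this equal to 131 atm and taking the physical root (0 < X < 1) gives X = 0.778.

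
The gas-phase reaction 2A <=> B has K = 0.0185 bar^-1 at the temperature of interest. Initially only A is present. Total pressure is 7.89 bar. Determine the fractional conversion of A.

Let X = conversion of A (basis 1 mol A); extent of reaction ξ = 0.5X.
Species balance: n_A = 1 − X; n_B = 0.5X.
n_T = Σnᵢ = 1 − 0.5X.
Mole fractions y_i = n_i/n_T; K = p_B / (p_A^2) with p_i = y_i·P.
This yields a degree-2 equation in X; solving on (0,1), X = 0.205.

X = 0.205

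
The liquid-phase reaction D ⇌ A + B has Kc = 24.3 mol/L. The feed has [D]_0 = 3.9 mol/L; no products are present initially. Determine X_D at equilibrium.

X = 0.877

Let X = conversion of D; extent ξ = 3.9·X mol/L.
Concentrations: [D] = 3.9 − 3.9X; [A] = 3.9X; [B] = 3.9X.
Kc = [A] [B] / ([D]).
This equals 24.3 at X = 0.877 (the root in 0 < X < 1).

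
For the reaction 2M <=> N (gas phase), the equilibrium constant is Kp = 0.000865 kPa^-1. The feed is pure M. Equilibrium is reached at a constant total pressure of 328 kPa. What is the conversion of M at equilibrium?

X = 0.316

Basis: 1 mol M initially; let X = conversion of M. Extent ξ = 0.5X.
At extent ξ: n_M = 1 − X; n_N = 0.5X.
Summing: n_T = 1 − 0.5X.
y_i = n_i/n_T, p_i = y_i·P. Kp = p_N / (p_M^2).
Setting this equal to 0.000865 kPa^-1 and taking the physical root (0 < X < 1) gives X = 0.316.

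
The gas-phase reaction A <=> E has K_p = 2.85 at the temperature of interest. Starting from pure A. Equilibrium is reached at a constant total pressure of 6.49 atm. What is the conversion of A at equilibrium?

Let X = conversion of A (basis 1 mol A); extent of reaction ξ = X.
Mole table: n_A = 1 − X; n_E = X.
Since Δν = 0, n_T = 1 throughout.
Mole fractions y_i = n_i/n_T; K_p = p_E / (p_A) with p_i = y_i·P.
Equating to 2.85 and solving on 0 < X < 1: X = 0.740.

X = 0.740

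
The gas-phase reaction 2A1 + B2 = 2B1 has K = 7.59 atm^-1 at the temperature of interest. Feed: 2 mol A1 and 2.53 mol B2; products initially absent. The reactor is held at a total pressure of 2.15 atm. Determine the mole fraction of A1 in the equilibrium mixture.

Take 2 mol A1 as basis and let X be its fractional conversion, so ξ = X.
At extent ξ: n_A1 = 2 − 2X; n_B2 = 2.53 − X; n_B1 = 2X.
Total moles n_T = 4.53 − X.
With p_i = (n_i/n_T)P, K = p_B1^2 / (p_A1^2 p_B2).
Substituting and setting equal to 7.59 atm^-1 gives a polynomial in X; the root in (0,1) is X = 0.735.
Then n_A1 = 0.529, n_T = 3.79, so y_A1 = 0.140.

y_A1 = 0.140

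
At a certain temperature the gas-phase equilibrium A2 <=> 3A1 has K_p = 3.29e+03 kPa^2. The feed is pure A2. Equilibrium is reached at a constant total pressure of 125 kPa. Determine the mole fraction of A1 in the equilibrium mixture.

y_A1 = 0.479

Let X = conversion of A2 (basis 1 mol A2); extent of reaction ξ = X.
Mole table: n_A2 = 1 − X; n_A1 = 3X.
Summing: n_T = 1 + 2X.
Mole fractions y_i = n_i/n_T; K_p = p_A1^3 / (p_A2) with p_i = y_i·P.
Equating to 3.29e+03 kPa^2 and solving on 0 < X < 1: X = 0.234.
Then n_A1 = 0.703, n_T = 1.47, so y_A1 = 0.479.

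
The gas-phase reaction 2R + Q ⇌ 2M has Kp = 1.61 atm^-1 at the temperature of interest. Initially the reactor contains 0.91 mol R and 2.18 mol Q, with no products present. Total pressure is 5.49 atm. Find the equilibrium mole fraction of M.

y_M = 0.233

Take 0.91 mol R as basis and let X be its fractional conversion, so ξ = 0.455X.
Species balance: n_R = 0.91 − 0.91X; n_Q = 2.18 − 0.455X; n_M = 0.91X.
Summing: n_T = 3.09 − 0.455X.
With p_i = (n_i/n_T)P, Kp = p_M^2 / (p_R^2 p_Q).
Setting this equal to 1.61 atm^-1 and taking the physical root (0 < X < 1) gives X = 0.709.
Then n_M = 0.645, n_T = 2.77, so y_M = 0.233.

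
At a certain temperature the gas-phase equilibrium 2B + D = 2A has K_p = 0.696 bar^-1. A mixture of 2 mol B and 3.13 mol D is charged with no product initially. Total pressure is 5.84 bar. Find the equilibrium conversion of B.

Basis: 2 mol B initially; let X = conversion of B. Extent ξ = X.
At extent ξ: n_B = 2 − 2X; n_D = 3.13 − X; n_A = 2X.
Summing: n_T = 5.13 − X.
Mole fractions y_i = n_i/n_T; K_p = p_A^2 / (p_B^2 p_D) with p_i = y_i·P.
This yields a degree-3 equation in X; solving on (0,1), X = 0.601.

X = 0.601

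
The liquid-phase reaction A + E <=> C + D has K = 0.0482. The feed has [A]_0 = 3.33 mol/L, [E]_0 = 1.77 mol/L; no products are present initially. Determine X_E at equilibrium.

X = 0.244

Let X = conversion of E; extent ξ = 1.77·X mol/L.
Concentrations: [A] = 3.33 − 1.77X; [E] = 1.77 − 1.77X; [C] = 1.77X; [D] = 1.77X.
K = [C] [D] / ([A] [E]).
Solving K = 0.0482 for X ∈ (0,1): X = 0.244.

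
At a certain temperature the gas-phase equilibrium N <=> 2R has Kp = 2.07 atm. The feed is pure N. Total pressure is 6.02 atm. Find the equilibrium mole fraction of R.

y_R = 0.439

Let X = conversion of N (basis 1 mol N); extent of reaction ξ = X.
Mole table: n_N = 1 − X; n_R = 2X.
n_T = Σnᵢ = 1 + X.
With p_i = (n_i/n_T)P, Kp = p_R^2 / (p_N).
Setting this equal to 2.07 atm and taking the physical root (0 < X < 1) gives X = 0.281.
Then n_R = 0.563, n_T = 1.28, so y_R = 0.439.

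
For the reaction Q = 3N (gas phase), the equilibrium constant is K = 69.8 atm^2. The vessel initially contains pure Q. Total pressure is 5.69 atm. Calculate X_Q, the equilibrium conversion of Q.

X = 0.542

Let X = conversion of Q (basis 1 mol Q); extent of reaction ξ = X.
At extent ξ: n_Q = 1 − X; n_N = 3X.
Summing: n_T = 1 + 2X.
With p_i = (n_i/n_T)P, K = p_N^3 / (p_Q).
Equating to 69.8 atm^2 and solving on 0 < X < 1: X = 0.542.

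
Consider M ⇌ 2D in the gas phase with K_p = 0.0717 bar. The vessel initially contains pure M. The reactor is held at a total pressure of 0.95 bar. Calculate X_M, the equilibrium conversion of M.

X = 0.136

Let X = conversion of M (basis 1 mol M); extent of reaction ξ = X.
Species balance: n_M = 1 − X; n_D = 2X.
n_T = Σnᵢ = 1 + X.
y_i = n_i/n_T, p_i = y_i·P. K_p = p_D^2 / (p_M).
Substituting and setting equal to 0.0717 bar gives a polynomial in X; the root in (0,1) is X = 0.136.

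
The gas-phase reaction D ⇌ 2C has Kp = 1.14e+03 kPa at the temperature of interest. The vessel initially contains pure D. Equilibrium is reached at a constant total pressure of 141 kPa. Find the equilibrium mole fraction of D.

Basis: 1 mol D initially; let X = conversion of D. Extent ξ = X.
Mole table: n_D = 1 − X; n_C = 2X.
Summing: n_T = 1 + X.
With p_i = (n_i/n_T)P, Kp = p_C^2 / (p_D).
This yields a degree-2 equation in X; solving on (0,1), X = 0.818.
Then n_D = 0.182, n_T = 1.82, so y_D = 0.100.

y_D = 0.100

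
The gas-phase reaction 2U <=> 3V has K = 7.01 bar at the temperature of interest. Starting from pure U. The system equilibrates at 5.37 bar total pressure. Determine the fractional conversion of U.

Take 1 mol U as basis and let X be its fractional conversion, so ξ = 0.5X.
At extent ξ: n_U = 1 − X; n_V = 1.5X.
n_T = Σnᵢ = 1 + 0.5X.
With p_i = (n_i/n_T)P, K = p_V^3 / (p_U^2).
Setting this equal to 7.01 bar and taking the physical root (0 < X < 1) gives X = 0.497.

X = 0.497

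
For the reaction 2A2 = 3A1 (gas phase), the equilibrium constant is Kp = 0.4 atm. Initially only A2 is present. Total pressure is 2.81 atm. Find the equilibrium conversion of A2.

X = 0.290

Let X = conversion of A2 (basis 1 mol A2); extent of reaction ξ = 0.5X.
Moles: n_A2 = 1 − X; n_A1 = 1.5X.
n_T = Σnᵢ = 1 + 0.5X.
Mole fractions y_i = n_i/n_T; Kp = p_A1^3 / (p_A2^2) with p_i = y_i·P.
Equating to 0.4 atm and solving on 0 < X < 1: X = 0.290.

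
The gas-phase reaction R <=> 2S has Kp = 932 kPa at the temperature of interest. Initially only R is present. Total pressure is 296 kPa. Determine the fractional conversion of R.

X = 0.664

Take 1 mol R as basis and let X be its fractional conversion, so ξ = X.
Mole table: n_R = 1 − X; n_S = 2X.
Total moles n_T = 1 + X.
Mole fractions y_i = n_i/n_T; Kp = p_S^2 / (p_R) with p_i = y_i·P.
Substituting and setting equal to 932 kPa gives a polynomial in X; the root in (0,1) is X = 0.664.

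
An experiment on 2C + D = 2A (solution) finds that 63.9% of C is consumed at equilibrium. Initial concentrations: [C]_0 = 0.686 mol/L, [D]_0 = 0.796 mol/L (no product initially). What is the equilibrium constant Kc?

Kc = 5.43 L/mol

Let X = conversion of C.
Concentrations: [C] = 0.686 − 0.686X; [D] = 0.796 − 0.343X; [A] = 0.686X.
At X = 0.639: [C] = 0.248, [D] = 0.577, [A] = 0.438.
Kc = [A]^2 / ([C]^2 [D]) = 5.43 L/mol.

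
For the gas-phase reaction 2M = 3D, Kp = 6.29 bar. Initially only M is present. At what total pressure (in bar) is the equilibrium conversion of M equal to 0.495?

P = 4.89 bar

Take 1 mol M as basis and let X be its fractional conversion, so ξ = 0.5X.
At extent ξ: n_M = 1 − X; n_D = 1.5X.
n_T = Σnᵢ = 1 + 0.5X.
Kp = p_D^3 / (p_M^2) with p_i = (n_i/n_T)·P.
At X = 0.495: the mole-fraction product g(X) = Π y_i^ν_i = 1.287. Since Kp = g(X)·P^{1}, P = (Kp/g)^(1/1) = (6.29/1.287)^(1/1) = 4.89 bar.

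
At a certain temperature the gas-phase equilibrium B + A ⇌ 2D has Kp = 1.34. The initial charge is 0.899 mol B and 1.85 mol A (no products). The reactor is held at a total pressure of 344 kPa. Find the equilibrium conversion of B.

Basis: 0.899 mol B initially; let X = conversion of B. Extent ξ = 0.899X.
Moles: n_B = 0.899 − 0.899X; n_A = 1.85 − 0.899X; n_D = 1.8X.
Total moles n_T = 2.75 (Δν = 0, constant).
Mole fractions y_i = n_i/n_T; Kp = p_D^2 / (p_B p_A) with p_i = y_i·P.
Substituting and setting equal to 1.34 gives a polynomial in X; the root in (0,1) is X = 0.506.

X = 0.506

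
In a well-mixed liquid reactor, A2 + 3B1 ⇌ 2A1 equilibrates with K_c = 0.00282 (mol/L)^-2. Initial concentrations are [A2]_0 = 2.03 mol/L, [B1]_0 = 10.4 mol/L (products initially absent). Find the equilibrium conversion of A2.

Let X = conversion of A2; extent ξ = 2.03·X mol/L.
Concentrations: [A2] = 2.03 − 2.03X; [B1] = 10.4 − 6.09X; [A1] = 4.06X.
K_c = [A1]^2 / ([A2] [B1]^3).
This equals 0.00282 at X = 0.354 (the root in 0 < X < 1).

X = 0.354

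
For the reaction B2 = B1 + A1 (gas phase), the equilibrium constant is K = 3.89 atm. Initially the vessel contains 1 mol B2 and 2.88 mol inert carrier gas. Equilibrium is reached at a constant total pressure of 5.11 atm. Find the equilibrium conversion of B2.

X = 0.814

Take 1 mol B2 as basis and let X be its fractional conversion, so ξ = X.
Moles: n_B2 = 1 − X; n_B1 = X; n_A1 = X; n_I = 2.88 (inert).
n_T = Σnᵢ = 3.88 + X.
Mole fractions y_i = n_i/n_T; K = p_B1 p_A1 / (p_B2) with p_i = y_i·P.
Equating to 3.89 atm and solving on 0 < X < 1: X = 0.814.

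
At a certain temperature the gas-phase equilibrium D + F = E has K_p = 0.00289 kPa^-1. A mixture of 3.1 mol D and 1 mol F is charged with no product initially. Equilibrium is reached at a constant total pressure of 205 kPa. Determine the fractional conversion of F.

Take 1 mol F as basis and let X be its fractional conversion, so ξ = X.
Species balance: n_D = 3.1 − X; n_F = 1 − X; n_E = X.
n_T = Σnᵢ = 4.1 − X.
y_i = n_i/n_T, p_i = y_i·P. K_p = p_E / (p_D p_F).
Substituting and setting equal to 0.00289 kPa^-1 gives a polynomial in X; the root in (0,1) is X = 0.304.

X = 0.304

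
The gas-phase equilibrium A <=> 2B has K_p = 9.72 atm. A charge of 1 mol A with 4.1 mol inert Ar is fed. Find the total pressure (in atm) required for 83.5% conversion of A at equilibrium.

P = 3.41 atm

Let X = conversion of A (basis 1 mol A); extent of reaction ξ = X.
Species balance: n_A = 1 − X; n_B = 2X; n_I = 4.1 (inert).
Total moles n_T = 5.1 + X.
K_p = p_B^2 / (p_A) with p_i = (n_i/n_T)·P.
At X = 0.835: the mole-fraction product g(X) = Π y_i^ν_i = 2.848. Since K_p = g(X)·P^{1}, P = (K_p/g)^(1/1) = (9.72/2.848)^(1/1) = 3.41 atm.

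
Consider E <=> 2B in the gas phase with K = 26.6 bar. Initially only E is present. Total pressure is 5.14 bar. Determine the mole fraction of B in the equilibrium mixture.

y_B = 0.858

Basis: 1 mol E initially; let X = conversion of E. Extent ξ = X.
At extent ξ: n_E = 1 − X; n_B = 2X.
Total moles n_T = 1 + X.
With p_i = (n_i/n_T)P, K = p_B^2 / (p_E).
Substituting and setting equal to 26.6 bar gives a polynomial in X; the root in (0,1) is X = 0.751.
Then n_B = 1.5, n_T = 1.75, so y_B = 0.858.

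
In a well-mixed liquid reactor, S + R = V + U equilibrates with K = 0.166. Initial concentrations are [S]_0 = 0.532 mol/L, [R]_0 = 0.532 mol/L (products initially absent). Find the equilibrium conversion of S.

X = 0.289

Let X = conversion of S; extent ξ = 0.532·X mol/L.
Concentrations: [S] = 0.532 − 0.532X; [R] = 0.532 − 0.532X; [V] = 0.532X; [U] = 0.532X.
K = [V] [U] / ([S] [R]).
Solving K = 0.166 for X ∈ (0,1): X = 0.289.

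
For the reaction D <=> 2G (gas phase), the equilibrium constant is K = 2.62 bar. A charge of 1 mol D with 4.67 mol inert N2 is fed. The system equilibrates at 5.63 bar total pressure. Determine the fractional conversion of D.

Let X = conversion of D (basis 1 mol D); extent of reaction ξ = X.
Mole table: n_D = 1 − X; n_G = 2X; n_I = 4.67 (inert).
Total moles n_T = 5.67 + X.
y_i = n_i/n_T, p_i = y_i·P. K = p_G^2 / (p_D).
Setting this equal to 2.62 bar and taking the physical root (0 < X < 1) gives X = 0.563.

X = 0.563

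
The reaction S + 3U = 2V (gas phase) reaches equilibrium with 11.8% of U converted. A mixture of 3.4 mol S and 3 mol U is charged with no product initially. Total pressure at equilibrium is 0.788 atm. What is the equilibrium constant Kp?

Basis: 3 mol U initially; let X = conversion of U. Extent ξ = X.
Moles: n_S = 3.4 − X; n_U = 3 − 3X; n_V = 2X.
Total moles n_T = 6.4 − 2X.
At X = 0.118: n_S = 3.28, n_U = 2.65, n_V = 0.236, n_T = 6.16.
p_i = (n_i/n_T)·P. Kp = p_V^2 / (p_S p_U^3) = 0.0561 atm^-2.

Kp = 0.0561 atm^-2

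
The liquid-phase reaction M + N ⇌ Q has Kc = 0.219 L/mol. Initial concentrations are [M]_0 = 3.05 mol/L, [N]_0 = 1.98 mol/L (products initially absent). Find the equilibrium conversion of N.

X = 0.342

Let X = conversion of N; extent ξ = 1.98·X mol/L.
Concentrations: [M] = 3.05 − 1.98X; [N] = 1.98 − 1.98X; [Q] = 1.98X.
Kc = [Q] / ([M] [N]).
This equals 0.219 at X = 0.342 (the root in 0 < X < 1).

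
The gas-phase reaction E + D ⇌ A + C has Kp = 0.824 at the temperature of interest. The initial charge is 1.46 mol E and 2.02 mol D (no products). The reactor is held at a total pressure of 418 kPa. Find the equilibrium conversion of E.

Basis: 1.46 mol E initially; let X = conversion of E. Extent ξ = 1.46X.
Species balance: n_E = 1.46 − 1.46X; n_D = 2.02 − 1.46X; n_A = 1.46X; n_C = 1.46X.
Total moles n_T = 3.48 (Δν = 0, constant).
Mole fractions y_i = n_i/n_T; Kp = p_A p_C / (p_E p_D) with p_i = y_i·P.
Equating to 0.824 and solving on 0 < X < 1: X = 0.553.

X = 0.553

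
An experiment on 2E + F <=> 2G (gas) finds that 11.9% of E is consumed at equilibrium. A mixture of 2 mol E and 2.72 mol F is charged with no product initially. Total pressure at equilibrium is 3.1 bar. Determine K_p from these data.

Let X = conversion of E (basis 2 mol E); extent of reaction ξ = X.
At extent ξ: n_E = 2 − 2X; n_F = 2.72 − X; n_G = 2X.
n_T = Σnᵢ = 4.72 − X.
At X = 0.119: n_E = 1.76, n_F = 2.6, n_G = 0.238, n_T = 4.6.
p_i = (n_i/n_T)·P. K_p = p_G^2 / (p_E^2 p_F) = 0.0104 bar^-1.

K_p = 0.0104 bar^-1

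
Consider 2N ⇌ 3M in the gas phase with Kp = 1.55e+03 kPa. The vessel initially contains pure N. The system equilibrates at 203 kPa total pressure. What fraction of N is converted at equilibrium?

X = 0.679

Let X = conversion of N (basis 1 mol N); extent of reaction ξ = 0.5X.
Species balance: n_N = 1 − X; n_M = 1.5X.
Summing: n_T = 1 + 0.5X.
y_i = n_i/n_T, p_i = y_i·P. Kp = p_M^3 / (p_N^2).
Setting this equal to 1.55e+03 kPa and taking the physical root (0 < X < 1) gives X = 0.679.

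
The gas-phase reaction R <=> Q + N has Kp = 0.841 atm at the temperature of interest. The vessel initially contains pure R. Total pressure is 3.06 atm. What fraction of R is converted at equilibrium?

Take 1 mol R as basis and let X be its fractional conversion, so ξ = X.
Mole table: n_R = 1 − X; n_Q = X; n_N = X.
Summing: n_T = 1 + X.
With p_i = (n_i/n_T)P, Kp = p_Q p_N / (p_R).
Equating to 0.841 atm and solving on 0 < X < 1: X = 0.464.

X = 0.464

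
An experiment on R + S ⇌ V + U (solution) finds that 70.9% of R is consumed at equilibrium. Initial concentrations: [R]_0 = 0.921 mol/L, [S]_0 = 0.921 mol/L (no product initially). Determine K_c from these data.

Let X = conversion of R.
Concentrations: [R] = 0.921 − 0.921X; [S] = 0.921 − 0.921X; [V] = 0.921X; [U] = 0.921X.
At X = 0.709: [R] = 0.268, [S] = 0.268, [V] = 0.653, [U] = 0.653.
K_c = [V] [U] / ([R] [S]) = 5.94.

K_c = 5.94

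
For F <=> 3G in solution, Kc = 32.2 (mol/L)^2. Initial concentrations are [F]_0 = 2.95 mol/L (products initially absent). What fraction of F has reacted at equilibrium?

Let X = conversion of F; extent ξ = 2.95·X mol/L.
Concentrations: [F] = 2.95 − 2.95X; [G] = 8.85X.
Kc = [G]^3 / ([F]).
Equating to 32.2 (mol/L)^2: the physical root is X = 0.428.

X = 0.428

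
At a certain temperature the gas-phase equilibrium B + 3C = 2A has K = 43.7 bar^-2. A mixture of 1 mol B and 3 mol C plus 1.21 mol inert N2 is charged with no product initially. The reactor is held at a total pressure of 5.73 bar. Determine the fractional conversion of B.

Take 1 mol B as basis and let X be its fractional conversion, so ξ = X.
At extent ξ: n_B = 1 − X; n_C = 3 − 3X; n_A = 2X; n_I = 1.21 (inert).
n_T = Σnᵢ = 5.21 − 2X.
y_i = n_i/n_T, p_i = y_i·P. K = p_A^2 / (p_B p_C^3).
This yields a degree-4 equation in X; solving on (0,1), X = 0.827.

X = 0.827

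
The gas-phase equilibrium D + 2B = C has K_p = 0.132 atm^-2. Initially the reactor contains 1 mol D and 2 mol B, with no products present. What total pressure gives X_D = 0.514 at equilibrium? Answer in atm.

P = 5.74 atm

Let X = conversion of D (basis 1 mol D); extent of reaction ξ = X.
Species balance: n_D = 1 − X; n_B = 2 − 2X; n_C = X.
n_T = Σnᵢ = 3 − 2X.
K_p = p_C / (p_D p_B^2) with p_i = (n_i/n_T)·P.
At X = 0.514: the mole-fraction product g(X) = Π y_i^ν_i = 4.353. Since K_p = g(X)·P^{-2}, P = (g/K_p)^(1/2) = (4.353/0.132)^(1/2) = 5.74 atm.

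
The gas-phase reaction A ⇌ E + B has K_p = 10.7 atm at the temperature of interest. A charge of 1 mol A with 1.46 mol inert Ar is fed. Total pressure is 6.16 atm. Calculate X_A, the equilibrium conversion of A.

X = 0.869

Let X = conversion of A (basis 1 mol A); extent of reaction ξ = X.
At extent ξ: n_A = 1 − X; n_E = X; n_B = X; n_I = 1.46 (inert).
n_T = Σnᵢ = 2.46 + X.
y_i = n_i/n_T, p_i = y_i·P. K_p = p_E p_B / (p_A).
Equating to 10.7 atm and solving on 0 < X < 1: X = 0.869.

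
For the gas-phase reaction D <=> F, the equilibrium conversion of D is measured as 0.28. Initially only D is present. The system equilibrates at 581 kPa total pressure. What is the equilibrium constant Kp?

Let X = conversion of D (basis 1 mol D); extent of reaction ξ = X.
Moles: n_D = 1 − X; n_F = X.
Total moles n_T = 1 (Δν = 0, constant).
At X = 0.28: n_D = 0.72, n_F = 0.28, n_T = 1.
p_i = (n_i/n_T)·P. Kp = p_F / (p_D) = 0.389.

Kp = 0.389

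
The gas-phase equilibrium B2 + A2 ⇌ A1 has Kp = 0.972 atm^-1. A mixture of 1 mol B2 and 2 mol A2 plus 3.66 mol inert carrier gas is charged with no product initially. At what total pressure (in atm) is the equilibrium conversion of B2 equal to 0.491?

Take 1 mol B2 as basis and let X be its fractional conversion, so ξ = X.
Mole table: n_B2 = 1 − X; n_A2 = 2 − X; n_A1 = X; n_I = 3.66 (inert).
Total moles n_T = 6.66 − X.
Kp = p_A1 / (p_B2 p_A2) with p_i = (n_i/n_T)·P.
At X = 0.491: the mole-fraction product g(X) = Π y_i^ν_i = 3.944. Since Kp = g(X)·P^{-1}, P = (g/Kp)^(1/1) = (3.944/0.972)^(1/1) = 4.06 atm.

P = 4.06 atm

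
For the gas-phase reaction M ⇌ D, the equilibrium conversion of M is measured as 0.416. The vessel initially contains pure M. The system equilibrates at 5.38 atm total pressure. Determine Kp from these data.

Kp = 0.712

Let X = conversion of M (basis 1 mol M); extent of reaction ξ = X.
At extent ξ: n_M = 1 − X; n_D = X.
Since Δν = 0, n_T = 1 throughout.
At X = 0.416: n_M = 0.584, n_D = 0.416, n_T = 1.
p_i = (n_i/n_T)·P. Kp = p_D / (p_M) = 0.712.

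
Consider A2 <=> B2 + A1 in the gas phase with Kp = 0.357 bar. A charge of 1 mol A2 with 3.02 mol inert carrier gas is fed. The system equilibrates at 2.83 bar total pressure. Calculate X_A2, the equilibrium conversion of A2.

X = 0.523

Take 1 mol A2 as basis and let X be its fractional conversion, so ξ = X.
Species balance: n_A2 = 1 − X; n_B2 = X; n_A1 = X; n_I = 3.02 (inert).
Summing: n_T = 4.02 + X.
With p_i = (n_i/n_T)P, Kp = p_B2 p_A1 / (p_A2).
Substituting and setting equal to 0.357 bar gives a polynomial in X; the root in (0,1) is X = 0.523.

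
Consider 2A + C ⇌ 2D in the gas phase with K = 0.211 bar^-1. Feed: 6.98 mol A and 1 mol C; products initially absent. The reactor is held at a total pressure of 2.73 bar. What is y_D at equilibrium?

y_D = 0.148

Basis: 1 mol C initially; let X = conversion of C. Extent ξ = X.
Moles: n_A = 6.98 − 2X; n_C = 1 − X; n_D = 2X.
n_T = Σnᵢ = 7.98 − X.
Mole fractions y_i = n_i/n_T; K = p_D^2 / (p_A^2 p_C) with p_i = y_i·P.
Equating to 0.211 bar^-1 and solving on 0 < X < 1: X = 0.550.
Then n_D = 1.1, n_T = 7.43, so y_D = 0.148.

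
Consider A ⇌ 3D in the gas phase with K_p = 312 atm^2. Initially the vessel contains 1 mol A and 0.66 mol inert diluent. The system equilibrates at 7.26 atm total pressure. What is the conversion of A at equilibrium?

X = 0.787

Take 1 mol A as basis and let X be its fractional conversion, so ξ = X.
Moles: n_A = 1 − X; n_D = 3X; n_I = 0.66 (inert).
n_T = Σnᵢ = 1.66 + 2X.
With p_i = (n_i/n_T)P, K_p = p_D^3 / (p_A).
Setting this equal to 312 atm^2 and taking the physical root (0 < X < 1) gives X = 0.787.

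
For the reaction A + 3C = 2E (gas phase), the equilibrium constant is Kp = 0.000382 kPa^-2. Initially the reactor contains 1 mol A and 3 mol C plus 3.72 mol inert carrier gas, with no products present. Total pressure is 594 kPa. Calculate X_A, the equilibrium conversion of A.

X = 0.632

Take 1 mol A as basis and let X be its fractional conversion, so ξ = X.
Mole table: n_A = 1 − X; n_C = 3 − 3X; n_E = 2X; n_I = 3.72 (inert).
Total moles n_T = 7.72 − 2X.
Mole fractions y_i = n_i/n_T; Kp = p_E^2 / (p_A p_C^3) with p_i = y_i·P.
Setting this equal to 0.000382 kPa^-2 and taking the physical root (0 < X < 1) gives X = 0.632.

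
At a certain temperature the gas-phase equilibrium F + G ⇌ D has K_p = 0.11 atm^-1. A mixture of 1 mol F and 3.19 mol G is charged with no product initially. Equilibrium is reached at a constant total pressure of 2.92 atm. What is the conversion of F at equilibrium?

Let X = conversion of F (basis 1 mol F); extent of reaction ξ = X.
Mole table: n_F = 1 − X; n_G = 3.19 − X; n_D = X.
Summing: n_T = 4.19 − X.
y_i = n_i/n_T, p_i = y_i·P. K_p = p_D / (p_F p_G).
Substituting and setting equal to 0.11 atm^-1 gives a polynomial in X; the root in (0,1) is X = 0.194.

X = 0.194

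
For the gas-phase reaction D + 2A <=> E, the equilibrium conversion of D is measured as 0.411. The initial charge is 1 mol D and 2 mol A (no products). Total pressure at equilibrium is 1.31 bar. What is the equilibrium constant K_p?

K_p = 1.39 bar^-2

Take 1 mol D as basis and let X be its fractional conversion, so ξ = X.
Moles: n_D = 1 − X; n_A = 2 − 2X; n_E = X.
Summing: n_T = 3 − 2X.
At X = 0.411: n_D = 0.589, n_A = 1.18, n_E = 0.411, n_T = 2.18.
p_i = (n_i/n_T)·P. K_p = p_E / (p_D p_A^2) = 1.39 bar^-2.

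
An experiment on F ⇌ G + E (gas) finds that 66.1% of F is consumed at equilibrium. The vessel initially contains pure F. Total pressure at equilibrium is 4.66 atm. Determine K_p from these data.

K_p = 3.62 atm

Let X = conversion of F (basis 1 mol F); extent of reaction ξ = X.
Mole table: n_F = 1 − X; n_G = X; n_E = X.
n_T = Σnᵢ = 1 + X.
At X = 0.661: n_F = 0.339, n_G = 0.661, n_E = 0.661, n_T = 1.66.
p_i = (n_i/n_T)·P. K_p = p_G p_E / (p_F) = 3.62 atm.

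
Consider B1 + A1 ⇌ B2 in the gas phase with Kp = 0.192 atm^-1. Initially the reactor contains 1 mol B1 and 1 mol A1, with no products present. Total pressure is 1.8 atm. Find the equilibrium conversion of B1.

X = 0.138

Basis: 1 mol B1 initially; let X = conversion of B1. Extent ξ = X.
Mole table: n_B1 = 1 − X; n_A1 = 1 − X; n_B2 = X.
n_T = Σnᵢ = 2 − X.
y_i = n_i/n_T, p_i = y_i·P. Kp = p_B2 / (p_B1 p_A1).
Setting this equal to 0.192 atm^-1 and taking the physical root (0 < X < 1) gives X = 0.138.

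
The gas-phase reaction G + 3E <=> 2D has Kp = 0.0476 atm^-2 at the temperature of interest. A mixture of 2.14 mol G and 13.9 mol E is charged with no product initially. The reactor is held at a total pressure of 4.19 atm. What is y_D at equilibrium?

y_D = 0.165

Basis: 2.14 mol G initially; let X = conversion of G. Extent ξ = 2.14X.
Mole table: n_G = 2.14 − 2.14X; n_E = 13.9 − 6.42X; n_D = 4.28X.
Summing: n_T = 16 − 4.28X.
With p_i = (n_i/n_T)P, Kp = p_D^2 / (p_G p_E^3).
Setting this equal to 0.0476 atm^-2 and taking the physical root (0 < X < 1) gives X = 0.529.
Then n_D = 2.27, n_T = 13.8, so y_D = 0.165.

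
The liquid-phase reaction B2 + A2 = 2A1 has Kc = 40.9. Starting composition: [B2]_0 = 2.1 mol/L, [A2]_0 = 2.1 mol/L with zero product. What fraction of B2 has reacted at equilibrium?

X = 0.762

Let X = conversion of B2; extent ξ = 2.1·X mol/L.
Concentrations: [B2] = 2.1 − 2.1X; [A2] = 2.1 − 2.1X; [A1] = 4.2X.
Kc = [A1]^2 / ([B2] [A2]).
Solving Kc = 40.9 for X ∈ (0,1): X = 0.762.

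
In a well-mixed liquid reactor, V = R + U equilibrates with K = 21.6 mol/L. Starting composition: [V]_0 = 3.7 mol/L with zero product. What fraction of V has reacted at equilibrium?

X = 0.870

Let X = conversion of V; extent ξ = 3.7·X mol/L.
Concentrations: [V] = 3.7 − 3.7X; [R] = 3.7X; [U] = 3.7X.
K = [R] [U] / ([V]).
Solving K = 21.6 for X ∈ (0,1): X = 0.870.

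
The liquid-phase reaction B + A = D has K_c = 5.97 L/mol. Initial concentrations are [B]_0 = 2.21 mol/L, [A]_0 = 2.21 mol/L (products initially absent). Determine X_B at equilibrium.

X = 0.760

Let X = conversion of B; extent ξ = 2.21·X mol/L.
Concentrations: [B] = 2.21 − 2.21X; [A] = 2.21 − 2.21X; [D] = 2.21X.
K_c = [D] / ([B] [A]).
This equals 5.97 at X = 0.760 (the root in 0 < X < 1).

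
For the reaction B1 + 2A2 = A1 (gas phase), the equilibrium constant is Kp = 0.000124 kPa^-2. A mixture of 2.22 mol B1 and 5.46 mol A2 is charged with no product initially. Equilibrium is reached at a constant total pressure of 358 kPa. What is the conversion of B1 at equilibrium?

Let X = conversion of B1 (basis 2.22 mol B1); extent of reaction ξ = 2.22X.
At extent ξ: n_B1 = 2.22 − 2.22X; n_A2 = 5.46 − 4.44X; n_A1 = 2.22X.
n_T = Σnᵢ = 7.68 − 4.44X.
y_i = n_i/n_T, p_i = y_i·P. Kp = p_A1 / (p_B1 p_A2^2).
This yields a degree-3 equation in X; solving on (0,1), X = 0.781.

X = 0.781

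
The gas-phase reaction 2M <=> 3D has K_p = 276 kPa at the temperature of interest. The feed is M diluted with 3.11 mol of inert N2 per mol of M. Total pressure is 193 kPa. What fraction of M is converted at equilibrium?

X = 0.633

Let X = conversion of M (basis 1 mol M); extent of reaction ξ = 0.5X.
Mole table: n_M = 1 − X; n_D = 1.5X; n_I = 3.11 (inert).
Summing: n_T = 4.11 + 0.5X.
Mole fractions y_i = n_i/n_T; K_p = p_D^3 / (p_M^2) with p_i = y_i·P.
Substituting and setting equal to 276 kPa gives a polynomial in X; the root in (0,1) is X = 0.633.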